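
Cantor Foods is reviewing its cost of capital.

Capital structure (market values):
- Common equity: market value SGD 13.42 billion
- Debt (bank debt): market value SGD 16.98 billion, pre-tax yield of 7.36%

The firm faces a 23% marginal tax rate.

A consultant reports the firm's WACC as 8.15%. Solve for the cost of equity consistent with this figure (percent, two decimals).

11.29%

Total capital V = 13.42 + 16.98 = 30.4.
Equity weight = 13.42/30.4 = 0.4414.
Bank debt weight = 16.98/30.4 = 0.5586.
Debt contribution = 0.5586 × 7.36% × (1 − 23%) = 3.1654%.
Required equity contribution = 8.15% − 3.1654% = 4.9846%.
Re = 4.9846% / 0.4414 = 11.2914%.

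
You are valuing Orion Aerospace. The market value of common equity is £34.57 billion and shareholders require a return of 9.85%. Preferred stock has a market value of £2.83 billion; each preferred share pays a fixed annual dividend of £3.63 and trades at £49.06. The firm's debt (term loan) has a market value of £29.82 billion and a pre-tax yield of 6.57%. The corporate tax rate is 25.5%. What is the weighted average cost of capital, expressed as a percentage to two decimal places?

7.55%

Cost of preferred: Rp = 3.63 / 49.06 = 7.3991%.
Total capital V = 34.57 + 2.83 + 29.82 = 67.22.
Equity: weight = 34.57/67.22 = 0.5143; cost = 9.85%.
Preferred: weight = 2.83/67.22 = 0.0421; cost = 7.3991%.
Term loan: weight = 29.82/67.22 = 0.4436; after-tax cost = 6.57% × (1 − 25.5%) = 4.8947%.
WACC = 0.5143 × 9.8500% + 0.0421 × 7.3991% + 0.4436 × 4.8947% = 7.5485%.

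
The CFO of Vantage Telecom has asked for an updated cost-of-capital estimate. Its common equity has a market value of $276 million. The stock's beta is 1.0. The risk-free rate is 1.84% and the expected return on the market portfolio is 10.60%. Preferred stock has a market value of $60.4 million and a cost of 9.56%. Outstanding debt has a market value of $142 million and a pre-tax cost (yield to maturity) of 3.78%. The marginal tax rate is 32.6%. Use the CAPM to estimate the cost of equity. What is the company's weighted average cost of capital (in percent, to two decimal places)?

8.08%

Market risk premium = 10.6% − 1.84% = 8.76%.
Cost of equity via CAPM: Re = 1.84% + 1.0 × 8.76% = 10.6000%.
Total capital V = 276 + 60.4 + 142 = 478.4.
Equity: weight = 276/478.4 = 0.5769; cost = 10.6%.
Preferred: weight = 60.4/478.4 = 0.1263; cost = 9.56%.
Debt: weight = 142/478.4 = 0.2968; after-tax cost = 3.78% × (1 − 32.6%) = 2.5477%.
WACC = 0.5769 × 10.6000% + 0.1263 × 9.5600% + 0.2968 × 2.5477% = 8.0786%.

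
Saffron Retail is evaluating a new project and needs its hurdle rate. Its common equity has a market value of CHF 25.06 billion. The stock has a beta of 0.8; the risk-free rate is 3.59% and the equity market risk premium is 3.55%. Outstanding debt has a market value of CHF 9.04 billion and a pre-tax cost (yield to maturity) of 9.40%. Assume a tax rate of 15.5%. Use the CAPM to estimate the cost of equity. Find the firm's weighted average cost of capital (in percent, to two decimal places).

Cost of equity via CAPM: Re = 3.59% + 0.8 × 3.55% = 6.4300%.
Total capital V = 25.06 + 9.04 = 34.1.
Equity: weight = 25.06/34.1 = 0.7349; cost = 6.43%.
Debt: weight = 9.04/34.1 = 0.2651; after-tax cost = 9.4% × (1 − 15.5%) = 7.9430%.
WACC = 0.7349 × 6.4300% + 0.2651 × 7.9430% = 6.8311%.

6.83%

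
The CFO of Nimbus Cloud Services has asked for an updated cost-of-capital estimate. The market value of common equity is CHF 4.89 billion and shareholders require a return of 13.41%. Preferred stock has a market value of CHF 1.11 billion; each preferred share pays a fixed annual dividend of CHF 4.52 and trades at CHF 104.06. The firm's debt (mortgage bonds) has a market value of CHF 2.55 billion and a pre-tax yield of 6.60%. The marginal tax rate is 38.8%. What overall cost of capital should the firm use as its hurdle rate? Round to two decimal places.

Cost of preferred: Rp = 4.52 / 104.06 = 4.3436%.
Total capital V = 4.89 + 1.11 + 2.55 = 8.55.
Equity: weight = 4.89/8.55 = 0.5719; cost = 13.41%.
Preferred: weight = 1.11/8.55 = 0.1298; cost = 4.3436%.
Mortgage bonds: weight = 2.55/8.55 = 0.2982; after-tax cost = 6.6% × (1 − 38.8%) = 4.0392%.
WACC = 0.5719 × 13.4100% + 0.1298 × 4.3436% + 0.2982 × 4.0392% = 9.4382%.

9.44%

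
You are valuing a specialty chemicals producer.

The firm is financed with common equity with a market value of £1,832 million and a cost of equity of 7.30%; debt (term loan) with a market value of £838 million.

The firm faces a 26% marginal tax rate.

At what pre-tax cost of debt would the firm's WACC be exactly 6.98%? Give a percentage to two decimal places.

Total capital V = 1832 + 838 = 2670.
Equity weight = 1832/2670 = 0.6861.
Term loan weight = 838/2670 = 0.3139.
Equity contribution = 0.6861 × 7.3% = 5.0088%.
Remaining for debt = 6.98% − 5.0088% = 1.9712%.
Rd × (1 − 26%) × 0.3139 = 1.9712%  ⇒  Rd = 8.4871%.

8.49%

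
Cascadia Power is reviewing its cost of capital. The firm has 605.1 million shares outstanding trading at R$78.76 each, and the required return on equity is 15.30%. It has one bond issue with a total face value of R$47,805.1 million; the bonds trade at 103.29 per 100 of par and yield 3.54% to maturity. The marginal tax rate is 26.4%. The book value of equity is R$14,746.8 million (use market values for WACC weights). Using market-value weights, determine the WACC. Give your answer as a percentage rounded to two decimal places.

Market value of equity E = 78.76 × 605.1m = 47657.676m. Market value of debt D = 47805.1m × 103.29/100 = 49377.88779m.
Total capital V = 47657.676 + 49377.88779 = 97035.56379.
Equity: weight = 47657.676/97035.56379 = 0.4911; cost = 15.3%.
Bonds outstanding: weight = 49377.88779/97035.56379 = 0.5089; after-tax cost = 3.54% × (1 − 26.4%) = 2.6054%.
WACC = 0.4911 × 15.3000% + 0.5089 × 2.6054% = 8.8402%.

8.84%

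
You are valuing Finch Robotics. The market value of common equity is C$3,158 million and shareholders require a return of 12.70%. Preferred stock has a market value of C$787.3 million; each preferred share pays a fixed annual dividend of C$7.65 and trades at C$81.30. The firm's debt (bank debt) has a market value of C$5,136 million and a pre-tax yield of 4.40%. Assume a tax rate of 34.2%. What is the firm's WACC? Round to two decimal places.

Cost of preferred: Rp = 7.65 / 81.3 = 9.4096%.
Total capital V = 3158 + 787.3 + 5136 = 9081.3.
Equity: weight = 3158/9081.3 = 0.3477; cost = 12.7%.
Preferred: weight = 787.3/9081.3 = 0.0867; cost = 9.4096%.
Bank debt: weight = 5136/9081.3 = 0.5656; after-tax cost = 4.4% × (1 − 34.2%) = 2.8952%.
WACC = 0.3477 × 12.7000% + 0.0867 × 9.4096% + 0.5656 × 2.8952% = 6.8696%.

6.87%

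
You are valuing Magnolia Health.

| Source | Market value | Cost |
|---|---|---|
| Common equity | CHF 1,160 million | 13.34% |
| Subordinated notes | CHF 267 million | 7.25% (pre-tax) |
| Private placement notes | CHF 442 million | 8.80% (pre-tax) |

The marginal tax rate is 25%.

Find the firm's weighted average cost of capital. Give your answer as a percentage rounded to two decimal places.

10.62%

Total capital V = 1160 + 267 + 442 = 1869.
Equity: weight = 1160/1869 = 0.6207; cost = 13.34%.
Subordinated notes: weight = 267/1869 = 0.1429; after-tax cost = 7.25% × (1 − 25%) = 5.4375%.
Private placement notes: weight = 442/1869 = 0.2365; after-tax cost = 8.8% × (1 − 25%) = 6.6000%.
WACC = 0.6207 × 13.3400% + 0.1429 × 5.4375% + 0.2365 × 6.6000% = 10.6171%.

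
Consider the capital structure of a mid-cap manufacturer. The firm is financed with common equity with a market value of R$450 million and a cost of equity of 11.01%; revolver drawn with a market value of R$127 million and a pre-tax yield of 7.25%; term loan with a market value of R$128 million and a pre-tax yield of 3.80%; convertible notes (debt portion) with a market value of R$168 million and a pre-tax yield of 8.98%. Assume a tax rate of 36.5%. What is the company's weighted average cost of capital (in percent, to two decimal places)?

7.80%

Total capital V = 450 + 127 + 128 + 168 = 873.
Equity: weight = 450/873 = 0.5155; cost = 11.01%.
Revolver drawn: weight = 127/873 = 0.1455; after-tax cost = 7.25% × (1 − 36.5%) = 4.6037%.
Term loan: weight = 128/873 = 0.1466; after-tax cost = 3.8% × (1 − 36.5%) = 2.4130%.
Convertible notes (debt portion): weight = 168/873 = 0.1924; after-tax cost = 8.98% × (1 − 36.5%) = 5.7023%.
WACC = 0.5155 × 11.0100% + 0.1455 × 4.6037% + 0.1466 × 2.4130% + 0.1924 × 5.7023% = 7.7961%.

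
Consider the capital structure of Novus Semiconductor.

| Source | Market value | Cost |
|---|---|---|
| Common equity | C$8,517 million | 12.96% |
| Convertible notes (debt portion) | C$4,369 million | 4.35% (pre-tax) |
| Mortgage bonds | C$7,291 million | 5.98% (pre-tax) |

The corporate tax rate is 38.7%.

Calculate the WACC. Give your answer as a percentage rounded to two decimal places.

7.37%

Total capital V = 8517 + 4369 + 7291 = 20177.
Equity: weight = 8517/20177 = 0.4221; cost = 12.96%.
Convertible notes (debt portion): weight = 4369/20177 = 0.2165; after-tax cost = 4.35% × (1 − 38.7%) = 2.6665%.
Mortgage bonds: weight = 7291/20177 = 0.3614; after-tax cost = 5.98% × (1 − 38.7%) = 3.6657%.
WACC = 0.4221 × 12.9600% + 0.2165 × 2.6665% + 0.3614 × 3.6657% = 7.3726%.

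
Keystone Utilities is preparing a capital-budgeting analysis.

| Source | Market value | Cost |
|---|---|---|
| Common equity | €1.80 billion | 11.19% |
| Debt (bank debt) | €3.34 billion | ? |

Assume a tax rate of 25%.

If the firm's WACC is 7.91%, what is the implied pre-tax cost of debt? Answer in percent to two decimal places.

Total capital V = 1.8 + 3.34 = 5.14.
Equity weight = 1.8/5.14 = 0.3502.
Bank debt weight = 3.34/5.14 = 0.6498.
Equity contribution = 0.3502 × 11.19% = 3.9187%.
Remaining for debt = 7.91% − 3.9187% = 3.9913%.
Rd × (1 − 25%) × 0.6498 = 3.9913%  ⇒  Rd = 8.1898%.

8.19%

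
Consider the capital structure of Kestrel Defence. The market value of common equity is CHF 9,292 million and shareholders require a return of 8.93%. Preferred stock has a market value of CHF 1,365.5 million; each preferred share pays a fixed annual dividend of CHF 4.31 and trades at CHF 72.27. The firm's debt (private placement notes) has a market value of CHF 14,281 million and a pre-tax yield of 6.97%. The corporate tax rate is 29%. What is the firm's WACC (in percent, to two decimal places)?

6.49%

Cost of preferred: Rp = 4.31 / 72.27 = 5.9637%.
Total capital V = 9292 + 1365.5 + 14281 = 24938.5.
Equity: weight = 9292/24938.5 = 0.3726; cost = 8.93%.
Preferred: weight = 1365.5/24938.5 = 0.0548; cost = 5.9637%.
Private placement notes: weight = 14281/24938.5 = 0.5726; after-tax cost = 6.97% × (1 − 29%) = 4.9487%.
WACC = 0.3726 × 8.9300% + 0.0548 × 5.9637% + 0.5726 × 4.9487% = 6.4877%.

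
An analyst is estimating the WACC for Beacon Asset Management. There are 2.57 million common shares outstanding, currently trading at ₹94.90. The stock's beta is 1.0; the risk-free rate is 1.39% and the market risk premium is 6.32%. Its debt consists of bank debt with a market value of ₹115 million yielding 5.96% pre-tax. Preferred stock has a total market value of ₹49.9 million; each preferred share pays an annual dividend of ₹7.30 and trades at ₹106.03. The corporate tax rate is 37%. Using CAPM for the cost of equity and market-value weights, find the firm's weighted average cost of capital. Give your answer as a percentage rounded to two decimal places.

6.50%

Cost of equity via CAPM: Re = 1.39% + 1.0 × 6.32% = 7.7100%.
Cost of preferred: Rp = 7.3 / 106.03 = 6.8848%.
Market value of equity E = 94.9 × 2.57m = 243.893m.
Total capital V = 243.893 + 49.9 + 115 = 408.793.
Equity: weight = 243.893/408.793 = 0.5966; cost = 7.71%.
Preferred: weight = 49.9/408.793 = 0.1221; cost = 6.8848%.
Bank debt: weight = 115/408.793 = 0.2813; after-tax cost = 5.96% × (1 − 37%) = 3.7548%.
WACC = 0.5966 × 7.7100% + 0.1221 × 6.8848% + 0.2813 × 3.7548% = 6.4966%.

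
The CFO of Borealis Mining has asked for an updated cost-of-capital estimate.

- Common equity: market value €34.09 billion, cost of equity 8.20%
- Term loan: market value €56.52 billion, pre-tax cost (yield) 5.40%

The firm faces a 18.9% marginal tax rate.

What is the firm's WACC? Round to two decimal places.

Total capital V = 34.09 + 56.52 = 90.61.
Equity: weight = 34.09/90.61 = 0.3762; cost = 8.2%.
Term loan: weight = 56.52/90.61 = 0.6238; after-tax cost = 5.4% × (1 − 18.9%) = 4.3794%.
WACC = 0.3762 × 8.2000% + 0.6238 × 4.3794% = 5.8168%.

5.82%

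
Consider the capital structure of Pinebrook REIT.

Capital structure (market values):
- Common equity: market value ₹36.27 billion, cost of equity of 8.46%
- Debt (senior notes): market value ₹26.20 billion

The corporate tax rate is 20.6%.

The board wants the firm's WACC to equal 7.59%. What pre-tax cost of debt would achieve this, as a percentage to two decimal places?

8.04%

Total capital V = 36.27 + 26.2 = 62.47.
Equity weight = 36.27/62.47 = 0.5806.
Senior notes weight = 26.2/62.47 = 0.4194.
Equity contribution = 0.5806 × 8.46% = 4.9119%.
Remaining for debt = 7.59% − 4.9119% = 2.6781%.
Rd × (1 − 20.6%) × 0.4194 = 2.6781%  ⇒  Rd = 8.0423%.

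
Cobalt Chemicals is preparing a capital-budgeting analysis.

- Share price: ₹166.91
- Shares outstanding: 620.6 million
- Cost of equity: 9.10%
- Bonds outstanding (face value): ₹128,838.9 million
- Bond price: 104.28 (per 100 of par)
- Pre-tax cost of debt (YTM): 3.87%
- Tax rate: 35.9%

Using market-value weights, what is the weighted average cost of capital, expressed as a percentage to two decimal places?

Market value of equity E = 166.91 × 620.6m = 103584.346m. Market value of debt D = 128838.9m × 104.28/100 = 134353.20492m.
Total capital V = 103584.346 + 134353.20492 = 237937.55092.
Equity: weight = 103584.346/237937.55092 = 0.4353; cost = 9.1%.
Bonds outstanding: weight = 134353.20492/237937.55092 = 0.5647; after-tax cost = 3.87% × (1 − 35.9%) = 2.4807%.
WACC = 0.4353 × 9.1000% + 0.5647 × 2.4807% = 5.3623%.

5.36%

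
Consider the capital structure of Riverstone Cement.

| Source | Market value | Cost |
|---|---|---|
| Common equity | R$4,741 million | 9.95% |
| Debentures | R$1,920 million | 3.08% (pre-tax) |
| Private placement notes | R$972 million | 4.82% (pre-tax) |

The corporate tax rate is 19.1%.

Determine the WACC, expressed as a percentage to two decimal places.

Total capital V = 4741 + 1920 + 972 = 7633.
Equity: weight = 4741/7633 = 0.6211; cost = 9.95%.
Debentures: weight = 1920/7633 = 0.2515; after-tax cost = 3.08% × (1 − 19.1%) = 2.4917%.
Private placement notes: weight = 972/7633 = 0.1273; after-tax cost = 4.82% × (1 − 19.1%) = 3.8994%.
WACC = 0.6211 × 9.9500% + 0.2515 × 2.4917% + 0.1273 × 3.8994% = 7.3035%.

7.30%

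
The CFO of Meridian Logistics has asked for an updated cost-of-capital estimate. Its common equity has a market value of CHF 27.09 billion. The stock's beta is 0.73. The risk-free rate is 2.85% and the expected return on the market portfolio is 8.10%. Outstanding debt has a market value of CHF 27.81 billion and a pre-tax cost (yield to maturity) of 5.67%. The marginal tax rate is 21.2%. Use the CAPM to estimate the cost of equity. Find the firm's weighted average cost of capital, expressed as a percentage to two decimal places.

5.56%

Market risk premium = 8.1% − 2.85% = 5.25%.
Cost of equity via CAPM: Re = 2.85% + 0.73 × 5.25% = 6.6825%.
Total capital V = 27.09 + 27.81 = 54.9.
Equity: weight = 27.09/54.9 = 0.4934; cost = 6.6825%.
Debt: weight = 27.81/54.9 = 0.5066; after-tax cost = 5.67% × (1 − 21.2%) = 4.4680%.
WACC = 0.4934 × 6.6825% + 0.5066 × 4.4680% = 5.5607%.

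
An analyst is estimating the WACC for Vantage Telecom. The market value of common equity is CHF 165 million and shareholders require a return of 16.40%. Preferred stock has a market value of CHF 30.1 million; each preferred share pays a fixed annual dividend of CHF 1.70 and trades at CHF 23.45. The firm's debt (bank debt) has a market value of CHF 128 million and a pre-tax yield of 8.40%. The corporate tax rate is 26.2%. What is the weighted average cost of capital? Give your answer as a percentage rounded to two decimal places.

Cost of preferred: Rp = 1.7 / 23.45 = 7.2495%.
Total capital V = 165 + 30.1 + 128 = 323.1.
Equity: weight = 165/323.1 = 0.5107; cost = 16.4%.
Preferred: weight = 30.1/323.1 = 0.0932; cost = 7.2495%.
Bank debt: weight = 128/323.1 = 0.3962; after-tax cost = 8.4% × (1 − 26.2%) = 6.1992%.
WACC = 0.5107 × 16.4000% + 0.0932 × 7.2495% + 0.3962 × 6.1992% = 11.5064%.

11.51%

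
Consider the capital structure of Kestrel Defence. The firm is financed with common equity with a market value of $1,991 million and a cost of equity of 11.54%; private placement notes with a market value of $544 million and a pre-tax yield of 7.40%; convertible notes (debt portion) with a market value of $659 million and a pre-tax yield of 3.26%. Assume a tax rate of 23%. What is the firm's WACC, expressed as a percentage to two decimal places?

Total capital V = 1991 + 544 + 659 = 3194.
Equity: weight = 1991/3194 = 0.6234; cost = 11.54%.
Private placement notes: weight = 544/3194 = 0.1703; after-tax cost = 7.4% × (1 − 23%) = 5.6980%.
Convertible notes (debt portion): weight = 659/3194 = 0.2063; after-tax cost = 3.26% × (1 − 23%) = 2.5102%.
WACC = 0.6234 × 11.5400% + 0.1703 × 5.6980% + 0.2063 × 2.5102% = 8.6819%.

8.68%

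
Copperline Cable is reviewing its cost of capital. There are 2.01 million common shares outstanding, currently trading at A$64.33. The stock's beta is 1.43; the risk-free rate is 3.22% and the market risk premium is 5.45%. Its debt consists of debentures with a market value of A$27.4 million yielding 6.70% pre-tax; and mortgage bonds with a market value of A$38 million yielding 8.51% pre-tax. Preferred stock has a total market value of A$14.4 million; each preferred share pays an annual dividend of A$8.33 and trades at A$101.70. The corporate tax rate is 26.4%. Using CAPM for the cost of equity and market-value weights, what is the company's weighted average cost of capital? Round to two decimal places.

Cost of equity via CAPM: Re = 3.22% + 1.43 × 5.45% = 11.0135%.
Cost of preferred: Rp = 8.33 / 101.7 = 8.1908%.
Market value of equity E = 64.33 × 2.01m = 129.3033m.
Total capital V = 129.3033 + 14.4 + 27.4 + 38 = 209.1033.
Equity: weight = 129.3033/209.1033 = 0.6184; cost = 11.0135%.
Preferred: weight = 14.4/209.1033 = 0.0689; cost = 8.1908%.
Debentures: weight = 27.4/209.1033 = 0.1310; after-tax cost = 6.7% × (1 − 26.4%) = 4.9312%.
Mortgage bonds: weight = 38/209.1033 = 0.1817; after-tax cost = 8.51% × (1 − 26.4%) = 6.2634%.
WACC = 0.6184 × 11.0135% + 0.0689 × 8.1908% + 0.1310 × 4.9312% + 0.1817 × 6.2634% = 9.1589%.

9.16%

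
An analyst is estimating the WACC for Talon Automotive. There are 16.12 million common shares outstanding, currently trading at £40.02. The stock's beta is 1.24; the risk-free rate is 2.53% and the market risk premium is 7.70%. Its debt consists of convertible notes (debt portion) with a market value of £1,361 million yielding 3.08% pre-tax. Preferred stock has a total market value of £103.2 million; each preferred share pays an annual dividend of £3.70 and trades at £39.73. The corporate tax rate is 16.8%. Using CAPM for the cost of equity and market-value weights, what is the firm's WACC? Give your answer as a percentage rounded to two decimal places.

5.80%

Cost of equity via CAPM: Re = 2.53% + 1.24 × 7.7% = 12.0780%.
Cost of preferred: Rp = 3.7 / 39.73 = 9.3129%.
Market value of equity E = 40.02 × 16.12m = 645.1224m.
Total capital V = 645.1224 + 103.2 + 1361 = 2109.3224.
Equity: weight = 645.1224/2109.3224 = 0.3058; cost = 12.078%.
Preferred: weight = 103.2/2109.3224 = 0.0489; cost = 9.3129%.
Convertible notes (debt portion): weight = 1361/2109.3224 = 0.6452; after-tax cost = 3.08% × (1 − 16.8%) = 2.5626%.
WACC = 0.3058 × 12.0780% + 0.0489 × 9.3129% + 0.6452 × 2.5626% = 5.8031%.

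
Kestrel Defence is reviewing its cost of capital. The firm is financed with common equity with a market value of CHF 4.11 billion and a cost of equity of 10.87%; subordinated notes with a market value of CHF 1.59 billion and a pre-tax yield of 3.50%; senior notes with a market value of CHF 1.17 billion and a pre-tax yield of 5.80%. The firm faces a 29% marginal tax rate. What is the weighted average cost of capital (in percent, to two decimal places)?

Total capital V = 4.11 + 1.59 + 1.17 = 6.87.
Equity: weight = 4.11/6.87 = 0.5983; cost = 10.87%.
Subordinated notes: weight = 1.59/6.87 = 0.2314; after-tax cost = 3.5% × (1 − 29%) = 2.4850%.
Senior notes: weight = 1.17/6.87 = 0.1703; after-tax cost = 5.8% × (1 − 29%) = 4.1180%.
WACC = 0.5983 × 10.8700% + 0.2314 × 2.4850% + 0.1703 × 4.1180% = 7.7795%.

7.78%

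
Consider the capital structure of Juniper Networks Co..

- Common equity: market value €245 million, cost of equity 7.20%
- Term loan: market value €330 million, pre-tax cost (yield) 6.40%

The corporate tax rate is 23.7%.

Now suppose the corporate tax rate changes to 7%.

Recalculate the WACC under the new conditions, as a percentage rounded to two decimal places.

6.48%

After the change:
Total capital V = 245 + 330 = 575.
Equity: weight = 245/575 = 0.4261; cost = 7.2%.
Term loan: weight = 330/575 = 0.5739; after-tax cost = 6.4% × (1 − 7%) = 5.9520%.
WACC = 0.4261 × 7.2000% + 0.5739 × 5.9520% = 6.4838%.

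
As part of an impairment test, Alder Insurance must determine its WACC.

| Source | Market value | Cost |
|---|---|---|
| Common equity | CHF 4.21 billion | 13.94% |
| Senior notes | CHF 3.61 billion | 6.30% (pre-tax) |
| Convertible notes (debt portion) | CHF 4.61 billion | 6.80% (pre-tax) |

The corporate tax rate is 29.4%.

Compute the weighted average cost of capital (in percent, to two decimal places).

Total capital V = 4.21 + 3.61 + 4.61 = 12.43.
Equity: weight = 4.21/12.43 = 0.3387; cost = 13.94%.
Senior notes: weight = 3.61/12.43 = 0.2904; after-tax cost = 6.3% × (1 − 29.4%) = 4.4478%.
Convertible notes (debt portion): weight = 4.61/12.43 = 0.3709; after-tax cost = 6.8% × (1 − 29.4%) = 4.8008%.
WACC = 0.3387 × 13.9400% + 0.2904 × 4.4478% + 0.3709 × 4.8008% = 7.7937%.

7.79%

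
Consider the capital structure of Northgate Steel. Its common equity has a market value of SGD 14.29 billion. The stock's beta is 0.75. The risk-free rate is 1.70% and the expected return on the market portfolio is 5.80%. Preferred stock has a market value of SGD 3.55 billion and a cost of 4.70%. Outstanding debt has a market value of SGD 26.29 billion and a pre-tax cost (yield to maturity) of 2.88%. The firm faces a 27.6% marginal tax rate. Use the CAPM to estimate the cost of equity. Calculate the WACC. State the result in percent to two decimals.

Market risk premium = 5.8% − 1.7% = 4.1%.
Cost of equity via CAPM: Re = 1.7% + 0.75 × 4.1% = 4.7750%.
Total capital V = 14.29 + 3.55 + 26.29 = 44.13.
Equity: weight = 14.29/44.13 = 0.3238; cost = 4.775%.
Preferred: weight = 3.55/44.13 = 0.0804; cost = 4.7%.
Debt: weight = 26.29/44.13 = 0.5957; after-tax cost = 2.88% × (1 − 27.6%) = 2.0851%.
WACC = 0.3238 × 4.7750% + 0.0804 × 4.7000% + 0.5957 × 2.0851% = 3.1665%.

3.17%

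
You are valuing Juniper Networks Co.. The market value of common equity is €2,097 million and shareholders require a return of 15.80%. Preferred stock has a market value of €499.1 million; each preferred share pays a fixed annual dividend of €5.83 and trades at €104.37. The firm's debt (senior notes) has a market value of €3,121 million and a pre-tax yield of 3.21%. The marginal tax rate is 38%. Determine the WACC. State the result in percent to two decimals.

7.37%

Cost of preferred: Rp = 5.83 / 104.37 = 5.5859%.
Total capital V = 2097 + 499.1 + 3121 = 5717.1.
Equity: weight = 2097/5717.1 = 0.3668; cost = 15.8%.
Preferred: weight = 499.1/5717.1 = 0.0873; cost = 5.5859%.
Senior notes: weight = 3121/5717.1 = 0.5459; after-tax cost = 3.21% × (1 − 38%) = 1.9902%.
WACC = 0.3668 × 15.8000% + 0.0873 × 5.5859% + 0.5459 × 1.9902% = 7.3695%.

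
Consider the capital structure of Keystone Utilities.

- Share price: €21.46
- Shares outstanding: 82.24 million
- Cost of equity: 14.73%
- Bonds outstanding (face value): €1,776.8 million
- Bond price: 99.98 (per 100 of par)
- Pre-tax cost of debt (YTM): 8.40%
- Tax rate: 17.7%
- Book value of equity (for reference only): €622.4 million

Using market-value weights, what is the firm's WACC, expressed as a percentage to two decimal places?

10.81%

Market value of equity E = 21.46 × 82.24m = 1764.8704m. Market value of debt D = 1776.8m × 99.98/100 = 1776.44464m.
Total capital V = 1764.8704 + 1776.44464 = 3541.31504.
Equity: weight = 1764.8704/3541.31504 = 0.4984; cost = 14.73%.
Bonds outstanding: weight = 1776.44464/3541.31504 = 0.5016; after-tax cost = 8.4% × (1 − 17.7%) = 6.9132%.
WACC = 0.4984 × 14.7300% + 0.5016 × 6.9132% = 10.8088%.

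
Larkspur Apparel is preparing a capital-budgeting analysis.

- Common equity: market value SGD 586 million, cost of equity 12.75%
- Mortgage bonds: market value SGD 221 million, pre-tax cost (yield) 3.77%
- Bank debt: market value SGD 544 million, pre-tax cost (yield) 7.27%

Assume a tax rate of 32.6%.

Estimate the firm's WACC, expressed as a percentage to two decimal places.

7.92%

Total capital V = 586 + 221 + 544 = 1351.
Equity: weight = 586/1351 = 0.4338; cost = 12.75%.
Mortgage bonds: weight = 221/1351 = 0.1636; after-tax cost = 3.77% × (1 − 32.6%) = 2.5410%.
Bank debt: weight = 544/1351 = 0.4027; after-tax cost = 7.27% × (1 − 32.6%) = 4.9000%.
WACC = 0.4338 × 12.7500% + 0.1636 × 2.5410% + 0.4027 × 4.9000% = 7.9191%.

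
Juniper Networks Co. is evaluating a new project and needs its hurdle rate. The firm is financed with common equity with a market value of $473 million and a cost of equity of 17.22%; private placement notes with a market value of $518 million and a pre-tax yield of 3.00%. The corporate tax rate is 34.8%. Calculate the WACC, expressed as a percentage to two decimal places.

Total capital V = 473 + 518 = 991.
Equity: weight = 473/991 = 0.4773; cost = 17.22%.
Private placement notes: weight = 518/991 = 0.5227; after-tax cost = 3% × (1 − 34.8%) = 1.9560%.
WACC = 0.4773 × 17.2200% + 0.5227 × 1.9560% = 9.2414%.

9.24%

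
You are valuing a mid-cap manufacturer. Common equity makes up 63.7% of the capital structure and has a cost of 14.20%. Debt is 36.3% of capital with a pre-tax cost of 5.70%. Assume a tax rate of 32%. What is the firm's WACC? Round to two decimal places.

10.45%

After-tax cost of debt = 5.7% × (1 − 32%) = 3.8760%.
WACC = 0.637 × 14.2000% + 0.363 × 3.8760% = 10.4524%.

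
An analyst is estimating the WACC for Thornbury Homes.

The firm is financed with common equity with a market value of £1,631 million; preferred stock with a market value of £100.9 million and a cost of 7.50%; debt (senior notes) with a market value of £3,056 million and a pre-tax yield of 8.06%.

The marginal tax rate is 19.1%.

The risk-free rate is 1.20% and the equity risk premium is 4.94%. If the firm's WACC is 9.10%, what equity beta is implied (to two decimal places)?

Total capital V = 1631 + 100.9 + 3056 = 4787.9.
Equity weight = 1631/4787.9 = 0.3407.
Preferred weight = 100.9/4787.9 = 0.0211.
Senior notes weight = 3056/4787.9 = 0.6383.
Debt contribution = 0.6383 × 8.06% × (1 − 19.1%) = 4.1619%.
Preferred contribution = 0.0211 × 7.5% = 0.1581%.
Required equity contribution = 9.1% − 4.3200% = 4.7800%  ⇒  Re = 14.0321%.
CAPM: 14.0321% = 1.2% + β × 4.94%  ⇒  β = 2.5976.

2.60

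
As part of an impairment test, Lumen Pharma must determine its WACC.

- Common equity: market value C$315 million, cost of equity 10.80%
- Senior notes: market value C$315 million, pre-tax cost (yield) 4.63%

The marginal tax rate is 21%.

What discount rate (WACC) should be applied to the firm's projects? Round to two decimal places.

7.23%

Total capital V = 315 + 315 = 630.
Equity: weight = 315/630 = 0.5000; cost = 10.8%.
Senior notes: weight = 315/630 = 0.5000; after-tax cost = 4.63% × (1 − 21%) = 3.6577%.
WACC = 0.5000 × 10.8000% + 0.5000 × 3.6577% = 7.2289%.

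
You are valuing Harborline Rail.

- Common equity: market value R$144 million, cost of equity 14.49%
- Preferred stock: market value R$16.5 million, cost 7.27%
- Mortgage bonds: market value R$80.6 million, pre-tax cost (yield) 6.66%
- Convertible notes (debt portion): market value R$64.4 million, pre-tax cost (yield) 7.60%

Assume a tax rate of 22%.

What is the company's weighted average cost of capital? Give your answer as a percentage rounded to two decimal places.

Total capital V = 144 + 16.5 + 80.6 + 64.4 = 305.5.
Equity: weight = 144/305.5 = 0.4714; cost = 14.49%.
Preferred: weight = 16.5/305.5 = 0.0540; cost = 7.27%.
Mortgage bonds: weight = 80.6/305.5 = 0.2638; after-tax cost = 6.66% × (1 − 22%) = 5.1948%.
Convertible notes (debt portion): weight = 64.4/305.5 = 0.2108; after-tax cost = 7.6% × (1 − 22%) = 5.9280%.
WACC = 0.4714 × 14.4900% + 0.0540 × 7.2700% + 0.2638 × 5.1948% + 0.2108 × 5.9280% = 9.8428%.

9.84%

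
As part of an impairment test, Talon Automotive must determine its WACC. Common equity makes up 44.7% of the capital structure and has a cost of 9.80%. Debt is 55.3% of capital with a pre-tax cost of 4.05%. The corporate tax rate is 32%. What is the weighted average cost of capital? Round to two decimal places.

5.90%

After-tax cost of debt = 4.05% × (1 − 32%) = 2.7540%.
WACC = 0.447 × 9.8000% + 0.553 × 2.7540% = 5.9036%.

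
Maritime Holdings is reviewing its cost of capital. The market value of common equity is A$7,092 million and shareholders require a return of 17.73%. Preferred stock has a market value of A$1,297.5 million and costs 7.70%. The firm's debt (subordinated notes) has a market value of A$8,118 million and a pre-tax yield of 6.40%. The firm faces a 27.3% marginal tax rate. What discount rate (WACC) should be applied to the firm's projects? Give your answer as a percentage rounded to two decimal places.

10.51%

Total capital V = 7092 + 1297.5 + 8118 = 16507.5.
Equity: weight = 7092/16507.5 = 0.4296; cost = 17.73%.
Preferred: weight = 1297.5/16507.5 = 0.0786; cost = 7.7%.
Subordinated notes: weight = 8118/16507.5 = 0.4918; after-tax cost = 6.4% × (1 − 27.3%) = 4.6528%.
WACC = 0.4296 × 17.7300% + 0.0786 × 7.7000% + 0.4918 × 4.6528% = 10.5106%.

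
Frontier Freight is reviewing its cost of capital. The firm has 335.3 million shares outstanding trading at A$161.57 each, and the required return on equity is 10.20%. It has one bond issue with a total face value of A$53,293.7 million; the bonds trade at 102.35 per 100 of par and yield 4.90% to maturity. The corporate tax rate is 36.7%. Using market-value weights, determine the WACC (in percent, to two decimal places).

Market value of equity E = 161.57 × 335.3m = 54174.421m. Market value of debt D = 53293.7m × 102.35/100 = 54546.10195m.
Total capital V = 54174.421 + 54546.10195 = 108720.52295.
Equity: weight = 54174.421/108720.52295 = 0.4983; cost = 10.2%.
Bonds outstanding: weight = 54546.10195/108720.52295 = 0.5017; after-tax cost = 4.9% × (1 − 36.7%) = 3.1017%.
WACC = 0.4983 × 10.2000% + 0.5017 × 3.1017% = 6.6387%.

6.64%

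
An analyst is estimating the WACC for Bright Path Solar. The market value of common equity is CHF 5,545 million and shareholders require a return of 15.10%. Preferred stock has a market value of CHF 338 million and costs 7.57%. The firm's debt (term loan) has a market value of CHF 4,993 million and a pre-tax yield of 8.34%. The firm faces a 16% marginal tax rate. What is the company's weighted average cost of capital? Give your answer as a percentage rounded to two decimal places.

11.15%

Total capital V = 5545 + 338 + 4993 = 10876.
Equity: weight = 5545/10876 = 0.5098; cost = 15.1%.
Preferred: weight = 338/10876 = 0.0311; cost = 7.57%.
Term loan: weight = 4993/10876 = 0.4591; after-tax cost = 8.34% × (1 − 16%) = 7.0056%.
WACC = 0.5098 × 15.1000% + 0.0311 × 7.5700% + 0.4591 × 7.0056% = 11.1500%.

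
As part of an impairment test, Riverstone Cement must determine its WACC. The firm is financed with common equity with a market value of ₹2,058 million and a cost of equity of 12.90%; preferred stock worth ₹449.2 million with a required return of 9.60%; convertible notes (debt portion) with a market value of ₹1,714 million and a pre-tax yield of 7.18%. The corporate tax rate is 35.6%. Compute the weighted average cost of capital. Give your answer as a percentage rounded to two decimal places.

9.19%

Total capital V = 2058 + 449.2 + 1714 = 4221.2.
Equity: weight = 2058/4221.2 = 0.4875; cost = 12.9%.
Preferred: weight = 449.2/4221.2 = 0.1064; cost = 9.6%.
Convertible notes (debt portion): weight = 1714/4221.2 = 0.4060; after-tax cost = 7.18% × (1 − 35.6%) = 4.6239%.
WACC = 0.4875 × 12.9000% + 0.1064 × 9.6000% + 0.4060 × 4.6239% = 9.1884%.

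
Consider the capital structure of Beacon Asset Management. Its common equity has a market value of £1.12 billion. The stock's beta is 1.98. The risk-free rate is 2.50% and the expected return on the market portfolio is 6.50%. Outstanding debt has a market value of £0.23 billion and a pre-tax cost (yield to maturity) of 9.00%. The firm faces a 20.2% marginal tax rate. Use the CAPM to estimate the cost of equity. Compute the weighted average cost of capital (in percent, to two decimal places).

9.87%

Market risk premium = 6.5% − 2.5% = 4.0%.
Cost of equity via CAPM: Re = 2.5% + 1.98 × 4.0% = 10.4200%.
Total capital V = 1.12 + 0.23 = 1.35.
Equity: weight = 1.12/1.35 = 0.8296; cost = 10.42%.
Debt: weight = 0.23/1.35 = 0.1704; after-tax cost = 9% × (1 − 20.2%) = 7.1820%.
WACC = 0.8296 × 10.4200% + 0.1704 × 7.1820% = 9.8683%.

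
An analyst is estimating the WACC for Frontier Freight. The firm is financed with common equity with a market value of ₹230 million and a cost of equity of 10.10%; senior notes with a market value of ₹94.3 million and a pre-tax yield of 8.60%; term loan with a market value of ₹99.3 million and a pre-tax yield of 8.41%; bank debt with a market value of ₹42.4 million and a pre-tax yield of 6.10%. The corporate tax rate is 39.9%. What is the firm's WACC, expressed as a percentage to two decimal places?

7.44%

Total capital V = 230 + 94.3 + 99.3 + 42.4 = 466.
Equity: weight = 230/466 = 0.4936; cost = 10.1%.
Senior notes: weight = 94.3/466 = 0.2024; after-tax cost = 8.6% × (1 − 39.9%) = 5.1686%.
Term loan: weight = 99.3/466 = 0.2131; after-tax cost = 8.41% × (1 − 39.9%) = 5.0544%.
Bank debt: weight = 42.4/466 = 0.0910; after-tax cost = 6.1% × (1 − 39.9%) = 3.6661%.
WACC = 0.4936 × 10.1000% + 0.2024 × 5.1686% + 0.2131 × 5.0544% + 0.0910 × 3.6661% = 7.4415%.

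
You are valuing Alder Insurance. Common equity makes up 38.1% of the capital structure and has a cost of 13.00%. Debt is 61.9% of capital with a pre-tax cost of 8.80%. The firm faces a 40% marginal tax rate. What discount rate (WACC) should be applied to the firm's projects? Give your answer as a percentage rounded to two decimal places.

After-tax cost of debt = 8.8% × (1 − 40%) = 5.2800%.
WACC = 0.381 × 13.0000% + 0.619 × 5.2800% = 8.2213%.

8.22%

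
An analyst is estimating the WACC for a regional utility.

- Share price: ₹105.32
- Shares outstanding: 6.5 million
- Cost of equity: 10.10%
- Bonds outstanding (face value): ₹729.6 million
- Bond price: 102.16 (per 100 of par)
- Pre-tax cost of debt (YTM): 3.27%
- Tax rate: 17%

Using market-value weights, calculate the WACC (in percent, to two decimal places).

Market value of equity E = 105.32 × 6.5m = 684.58m. Market value of debt D = 729.6m × 102.16/100 = 745.35936m.
Total capital V = 684.58 + 745.35936 = 1429.93936.
Equity: weight = 684.58/1429.93936 = 0.4787; cost = 10.1%.
Bonds outstanding: weight = 745.35936/1429.93936 = 0.5213; after-tax cost = 3.27% × (1 − 17%) = 2.7141%.
WACC = 0.4787 × 10.1000% + 0.5213 × 2.7141% = 6.2501%.

6.25%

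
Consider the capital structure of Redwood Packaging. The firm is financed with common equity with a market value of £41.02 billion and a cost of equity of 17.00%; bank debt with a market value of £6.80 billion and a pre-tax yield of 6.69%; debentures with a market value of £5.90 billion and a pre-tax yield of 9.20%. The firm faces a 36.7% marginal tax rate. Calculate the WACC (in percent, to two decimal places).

14.16%

Total capital V = 41.02 + 6.8 + 5.9 = 53.72.
Equity: weight = 41.02/53.72 = 0.7636; cost = 17%.
Bank debt: weight = 6.8/53.72 = 0.1266; after-tax cost = 6.69% × (1 − 36.7%) = 4.2348%.
Debentures: weight = 5.9/53.72 = 0.1098; after-tax cost = 9.2% × (1 − 36.7%) = 5.8236%.
WACC = 0.7636 × 17.0000% + 0.1266 × 4.2348% + 0.1098 × 5.8236% = 14.1567%.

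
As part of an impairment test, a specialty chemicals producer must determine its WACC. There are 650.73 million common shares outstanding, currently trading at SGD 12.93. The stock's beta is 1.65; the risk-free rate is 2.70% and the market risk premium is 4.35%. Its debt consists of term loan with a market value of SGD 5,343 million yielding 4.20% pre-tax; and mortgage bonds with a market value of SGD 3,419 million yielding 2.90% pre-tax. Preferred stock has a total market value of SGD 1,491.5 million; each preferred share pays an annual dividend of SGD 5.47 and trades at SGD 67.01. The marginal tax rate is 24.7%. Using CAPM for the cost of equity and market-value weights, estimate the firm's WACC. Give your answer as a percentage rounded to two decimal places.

Cost of equity via CAPM: Re = 2.7% + 1.65 × 4.35% = 9.8775%.
Cost of preferred: Rp = 5.47 / 67.01 = 8.1630%.
Market value of equity E = 12.93 × 650.73m = 8413.9389m.
Total capital V = 8413.9389 + 1491.5 + 5343 + 3419 = 18667.4389.
Equity: weight = 8413.9389/18667.4389 = 0.4507; cost = 9.8775%.
Preferred: weight = 1491.5/18667.4389 = 0.0799; cost = 8.163%.
Term loan: weight = 5343/18667.4389 = 0.2862; after-tax cost = 4.2% × (1 − 24.7%) = 3.1626%.
Mortgage bonds: weight = 3419/18667.4389 = 0.1832; after-tax cost = 2.9% × (1 − 24.7%) = 2.1837%.
WACC = 0.4507 × 9.8775% + 0.0799 × 8.1630% + 0.2862 × 3.1626% + 0.1832 × 2.1837% = 6.4094%.

6.41%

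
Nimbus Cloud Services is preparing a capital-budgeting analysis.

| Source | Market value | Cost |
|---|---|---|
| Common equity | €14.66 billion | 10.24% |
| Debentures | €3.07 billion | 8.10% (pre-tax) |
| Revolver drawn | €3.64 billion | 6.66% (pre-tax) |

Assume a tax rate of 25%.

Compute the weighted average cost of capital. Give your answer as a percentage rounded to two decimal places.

Total capital V = 14.66 + 3.07 + 3.64 = 21.37.
Equity: weight = 14.66/21.37 = 0.6860; cost = 10.24%.
Debentures: weight = 3.07/21.37 = 0.1437; after-tax cost = 8.1% × (1 − 25%) = 6.0750%.
Revolver drawn: weight = 3.64/21.37 = 0.1703; after-tax cost = 6.66% × (1 − 25%) = 4.9950%.
WACC = 0.6860 × 10.2400% + 0.1437 × 6.0750% + 0.1703 × 4.9950% = 8.7483%.

8.75%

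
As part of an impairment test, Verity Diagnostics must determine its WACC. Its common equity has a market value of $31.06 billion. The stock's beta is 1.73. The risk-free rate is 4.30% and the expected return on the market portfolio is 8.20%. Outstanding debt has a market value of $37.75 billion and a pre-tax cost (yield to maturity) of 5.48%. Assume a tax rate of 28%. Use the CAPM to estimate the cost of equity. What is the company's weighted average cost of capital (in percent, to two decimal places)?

7.15%

Market risk premium = 8.2% − 4.3% = 3.9%.
Cost of equity via CAPM: Re = 4.3% + 1.73 × 3.9% = 11.0470%.
Total capital V = 31.06 + 37.75 = 68.81.
Equity: weight = 31.06/68.81 = 0.4514; cost = 11.047%.
Debt: weight = 37.75/68.81 = 0.5486; after-tax cost = 5.48% × (1 − 28%) = 3.9456%.
WACC = 0.4514 × 11.0470% + 0.5486 × 3.9456% = 7.1511%.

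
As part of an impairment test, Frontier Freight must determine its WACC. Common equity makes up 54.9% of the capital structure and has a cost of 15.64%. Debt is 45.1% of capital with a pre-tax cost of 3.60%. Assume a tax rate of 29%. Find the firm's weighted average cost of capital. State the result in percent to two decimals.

After-tax cost of debt = 3.6% × (1 − 29%) = 2.5560%.
WACC = 0.549 × 15.6400% + 0.451 × 2.5560% = 9.7391%.

9.74%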